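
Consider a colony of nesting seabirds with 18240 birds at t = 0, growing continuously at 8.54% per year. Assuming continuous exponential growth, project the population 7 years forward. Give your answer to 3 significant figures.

≈ 33,200 birds

P(7) = 18240 · e^(0.0854·7) = 18240 · e^(0.5978)
= 18240 · 1.81811 ≈ 33162.41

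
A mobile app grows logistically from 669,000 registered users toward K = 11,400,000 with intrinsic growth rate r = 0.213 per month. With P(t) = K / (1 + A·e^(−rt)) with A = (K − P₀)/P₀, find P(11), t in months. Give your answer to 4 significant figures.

≈ 4,487,000 registered users

A = (11400000 − 669000)/669000 = 16.04036
P(11) = 11400000 / (1 + 16.04036·e^(−0.213·11)) = 11400000 / (1 + 16.04036·0.096039)
= 11400000 / 2.5405 ≈ 4487303.12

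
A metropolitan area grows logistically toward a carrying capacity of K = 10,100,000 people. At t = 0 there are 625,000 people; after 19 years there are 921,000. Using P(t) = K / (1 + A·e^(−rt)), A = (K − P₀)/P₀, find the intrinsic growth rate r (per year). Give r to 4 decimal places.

r ≈ 0.0221 per year

A = (10100000 − 625000)/625000 = 15.16
921000 = 10100000/(1 + 15.16·e^(−r·19)) → e^(−19r) = (10.96634 − 1)/15.16 = 0.65741
r = −ln(0.65741)/19 = 0.41945/19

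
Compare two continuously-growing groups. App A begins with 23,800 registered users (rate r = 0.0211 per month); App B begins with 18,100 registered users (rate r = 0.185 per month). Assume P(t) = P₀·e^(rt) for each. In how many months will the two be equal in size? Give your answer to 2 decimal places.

23800·e^(0.0211t) = 18100·e^(0.185t)
23800/18100 = e^((0.185 − 0.0211)t) → ln(1.31492) = 0.1639·t
t = 0.27377 / 0.1639

t ≈ 1.67 months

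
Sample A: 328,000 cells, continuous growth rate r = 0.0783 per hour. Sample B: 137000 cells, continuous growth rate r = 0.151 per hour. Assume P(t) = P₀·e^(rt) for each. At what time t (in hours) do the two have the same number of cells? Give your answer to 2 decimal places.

328000·e^(0.0783t) = 137000·e^(0.151t)
328000/137000 = e^((0.151 − 0.0783)t) → ln(2.39416) = 0.0727·t
t = 0.87303 / 0.0727

t ≈ 12.01 hours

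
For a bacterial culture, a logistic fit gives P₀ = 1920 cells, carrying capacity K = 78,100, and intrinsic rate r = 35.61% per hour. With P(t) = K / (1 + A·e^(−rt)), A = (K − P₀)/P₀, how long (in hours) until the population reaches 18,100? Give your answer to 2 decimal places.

A = (78100 − 1920)/1920 = 39.67708
18100 = 78100/(1 + 39.67708·e^(−0.3561t)) → 1 + 39.67708·e^(−0.3561t) = 4.31492
e^(−0.3561t) = 0.083547 → t = ln(11.96925)/0.3561 = 2.48234/0.3561

t ≈ 6.97 hours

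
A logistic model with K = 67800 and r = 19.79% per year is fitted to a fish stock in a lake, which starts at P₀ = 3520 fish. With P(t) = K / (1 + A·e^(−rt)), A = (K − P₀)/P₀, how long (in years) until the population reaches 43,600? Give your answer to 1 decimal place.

A = (67800 − 3520)/3520 = 18.26136
43600 = 67800/(1 + 18.26136·e^(−0.1979t)) → 1 + 18.26136·e^(−0.1979t) = 1.55505
e^(−0.1979t) = 0.030395 → t = ln(32.90064)/0.1979 = 3.49349/0.1979

t ≈ 17.7 years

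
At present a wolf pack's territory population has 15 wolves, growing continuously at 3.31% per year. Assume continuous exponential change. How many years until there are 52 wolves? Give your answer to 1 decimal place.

52 = 15 · e^(0.0331·t)
t = ln(52/15) / 0.0331 = ln(3.46667) / 0.0331 = 1.24319 / 0.0331

t ≈ 37.6 years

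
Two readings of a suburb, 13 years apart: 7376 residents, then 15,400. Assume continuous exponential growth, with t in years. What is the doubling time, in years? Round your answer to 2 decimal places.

doubling time ≈ 12.24 years

r = ln(15400/7376) / 13 = ln(2.08785) / 13 ≈ 0.056626 per year
doubling time = ln 2 / |r| = 0.69315 / 0.056626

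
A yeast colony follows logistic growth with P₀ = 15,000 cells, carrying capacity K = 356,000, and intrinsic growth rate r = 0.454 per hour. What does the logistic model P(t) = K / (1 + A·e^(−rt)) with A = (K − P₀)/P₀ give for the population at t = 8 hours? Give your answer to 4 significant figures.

≈ 222,300 cells

A = (356000 − 15000)/15000 = 22.73333
P(8) = 356000 / (1 + 22.73333·e^(−0.454·8)) = 356000 / (1 + 22.73333·0.026463)
= 356000 / 1.6016 ≈ 222278.16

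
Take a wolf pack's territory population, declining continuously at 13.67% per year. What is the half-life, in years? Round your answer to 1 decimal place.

half-life = ln(2) / |r| = 0.69315 / 0.1367

half-life ≈ 5.1 years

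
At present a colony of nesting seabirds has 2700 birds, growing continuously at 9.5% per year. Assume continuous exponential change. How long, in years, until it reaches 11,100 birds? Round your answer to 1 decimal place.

11100 = 2700 · e^(0.095·t)
t = ln(11100/2700) / 0.095 = ln(4.11111) / 0.095 = 1.41369 / 0.095

t ≈ 14.9 years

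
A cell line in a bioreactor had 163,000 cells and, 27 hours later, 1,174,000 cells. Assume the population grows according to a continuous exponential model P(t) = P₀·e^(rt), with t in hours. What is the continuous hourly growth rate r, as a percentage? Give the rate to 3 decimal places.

r ≈ 7.313% per hour

1174000 = 163000 · e^(r·27)
e^(27r) = 1174000/163000 = 7.20245
r = ln(7.20245) / 27 = 1.97442 / 27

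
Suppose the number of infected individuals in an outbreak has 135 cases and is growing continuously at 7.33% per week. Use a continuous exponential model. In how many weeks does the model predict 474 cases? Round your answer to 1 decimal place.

474 = 135 · e^(0.0733·t)
t = ln(474/135) / 0.0733 = ln(3.51111) / 0.0733 = 1.25593 / 0.0733

t ≈ 17.1 weeks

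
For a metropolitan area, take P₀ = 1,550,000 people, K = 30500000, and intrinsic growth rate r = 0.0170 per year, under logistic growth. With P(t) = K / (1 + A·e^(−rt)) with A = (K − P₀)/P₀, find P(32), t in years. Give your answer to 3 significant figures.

A = (30500000 − 1550000)/1550000 = 18.67742
P(32) = 30500000 / (1 + 18.67742·e^(−0.017·32)) = 30500000 / (1 + 18.67742·0.580422)
= 30500000 / 11.84078 ≈ 2575843.06

≈ 2,580,000 people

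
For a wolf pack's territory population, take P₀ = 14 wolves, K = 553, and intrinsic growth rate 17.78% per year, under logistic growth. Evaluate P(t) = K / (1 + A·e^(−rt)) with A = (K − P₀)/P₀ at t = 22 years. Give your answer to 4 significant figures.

A = (553 − 14)/14 = 38.5
P(22) = 553 / (1 + 38.5·e^(−0.1778·22)) = 553 / (1 + 38.5·0.020008)
= 553 / 1.77033 ≈ 312.37

≈ 312.4 wolves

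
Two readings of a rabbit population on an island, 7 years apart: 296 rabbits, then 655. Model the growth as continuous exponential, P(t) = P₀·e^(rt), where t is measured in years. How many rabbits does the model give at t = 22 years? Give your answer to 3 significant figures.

r = ln(655/296) / 7 ≈ 0.113468 per year
P(22) = 296 · e^(0.113468·22) = 296 · 12.13745 ≈ 3592.68

≈ 3,590 rabbits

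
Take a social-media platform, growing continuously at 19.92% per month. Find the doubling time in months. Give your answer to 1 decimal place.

doubling time ≈ 3.5 months

doubling time = ln(2) / |r| = 0.69315 / 0.1992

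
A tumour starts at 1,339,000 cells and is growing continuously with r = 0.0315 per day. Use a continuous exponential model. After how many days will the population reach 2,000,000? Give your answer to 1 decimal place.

t ≈ 12.7 days

2000000 = 1339000 · e^(0.0315·t)
t = ln(2000000/1339000) / 0.0315 = ln(1.49365) / 0.0315 = 0.40122 / 0.0315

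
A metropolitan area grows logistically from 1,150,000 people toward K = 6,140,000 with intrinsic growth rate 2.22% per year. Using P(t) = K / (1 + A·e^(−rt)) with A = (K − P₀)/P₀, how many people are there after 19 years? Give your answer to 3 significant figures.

≈ 1,600,000 people

A = (6140000 − 1150000)/1150000 = 4.33913
P(19) = 6140000 / (1 + 4.33913·e^(−0.0222·19)) = 6140000 / (1 + 4.33913·0.655865)
= 6140000 / 3.84588 ≈ 1596511.74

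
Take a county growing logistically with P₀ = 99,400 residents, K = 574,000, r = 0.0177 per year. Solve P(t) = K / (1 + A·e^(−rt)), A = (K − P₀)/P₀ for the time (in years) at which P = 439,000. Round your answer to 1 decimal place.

t ≈ 154.9 years

A = (574000 − 99400)/99400 = 4.77465
439000 = 574000/(1 + 4.77465·e^(−0.0177t)) → 1 + 4.77465·e^(−0.0177t) = 1.30752
e^(−0.0177t) = 0.064406 → t = ln(15.52645)/0.0177 = 2.74254/0.0177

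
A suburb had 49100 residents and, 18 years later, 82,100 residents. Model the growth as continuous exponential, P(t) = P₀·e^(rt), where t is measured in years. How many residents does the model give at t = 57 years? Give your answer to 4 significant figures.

r = ln(82100/49100) / 18 ≈ 0.02856 per year
P(57) = 49100 · e^(0.02856·57) = 49100 · 5.09325 ≈ 250078.74

≈ 250,100 residents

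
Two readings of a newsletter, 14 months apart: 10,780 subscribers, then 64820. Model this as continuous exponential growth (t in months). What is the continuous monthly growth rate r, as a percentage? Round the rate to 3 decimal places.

r ≈ 12.814% per month

64820 = 10780 · e^(r·14)
e^(14r) = 64820/10780 = 6.01299
r = ln(6.01299) / 14 = 1.79392 / 14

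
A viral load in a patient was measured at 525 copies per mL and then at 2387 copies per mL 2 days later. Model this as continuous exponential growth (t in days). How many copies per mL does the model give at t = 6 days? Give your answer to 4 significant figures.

r = ln(2387/525) / 2 ≈ 0.757197 per day
P(6) = 525 · e^(0.757197·6) = 525 · 93.9895 ≈ 49344.49

≈ 49,340 copies per mL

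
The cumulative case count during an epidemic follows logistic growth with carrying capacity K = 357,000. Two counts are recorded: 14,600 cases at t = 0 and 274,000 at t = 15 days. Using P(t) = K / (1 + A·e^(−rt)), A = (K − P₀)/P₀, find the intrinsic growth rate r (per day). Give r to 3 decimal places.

r ≈ 0.290 per day

A = (357000 − 14600)/14600 = 23.45205
274000 = 357000/(1 + 23.45205·e^(−r·15)) → e^(−15r) = (1.30292 − 1)/23.45205 = 0.012917
r = −ln(0.012917)/15 = 4.34925/15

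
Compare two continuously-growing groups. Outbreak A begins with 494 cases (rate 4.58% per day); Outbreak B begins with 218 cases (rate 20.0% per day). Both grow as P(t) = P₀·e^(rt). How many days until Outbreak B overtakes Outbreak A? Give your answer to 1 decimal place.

t ≈ 5.3 days

494·e^(0.0458t) = 218·e^(0.2t)
494/218 = e^((0.2 − 0.0458)t) → ln(2.26606) = 0.1542·t
t = 0.81804 / 0.1542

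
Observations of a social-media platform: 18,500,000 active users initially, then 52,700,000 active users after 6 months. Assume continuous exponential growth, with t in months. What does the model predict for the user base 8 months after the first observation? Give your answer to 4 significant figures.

≈ 74,710,000 active users

r = ln(52700000/18500000) / 6 ≈ 0.174474 per month
P(8) = 18500000 · e^(0.174474·8) = 18500000 · 4.03818 ≈ 74706245.52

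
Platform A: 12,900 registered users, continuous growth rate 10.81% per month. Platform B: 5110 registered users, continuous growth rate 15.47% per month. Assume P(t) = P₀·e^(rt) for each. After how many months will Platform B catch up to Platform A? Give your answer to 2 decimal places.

12900·e^(0.1081t) = 5110·e^(0.1547t)
12900/5110 = e^((0.1547 − 0.1081)t) → ln(2.52446) = 0.0466·t
t = 0.92603 / 0.0466

t ≈ 19.87 months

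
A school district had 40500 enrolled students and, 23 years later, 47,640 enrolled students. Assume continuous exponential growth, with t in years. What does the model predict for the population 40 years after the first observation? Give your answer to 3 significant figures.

r = ln(47640/40500) / 23 ≈ 0.00706 per year
P(40) = 40500 · e^(0.00706·40) = 40500 · 1.32629 ≈ 53714.66

≈ 53,700 enrolled students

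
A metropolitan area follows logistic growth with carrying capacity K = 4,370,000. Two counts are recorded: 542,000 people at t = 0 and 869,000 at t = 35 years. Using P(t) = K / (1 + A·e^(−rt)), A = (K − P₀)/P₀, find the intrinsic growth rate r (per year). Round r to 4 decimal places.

A = (4370000 − 542000)/542000 = 7.06273
869000 = 4370000/(1 + 7.06273·e^(−r·35)) → e^(−35r) = (5.02877 − 1)/7.06273 = 0.570426
r = −ln(0.570426)/35 = 0.56137/35

r ≈ 0.0160 per year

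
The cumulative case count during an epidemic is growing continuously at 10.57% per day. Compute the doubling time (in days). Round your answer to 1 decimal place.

doubling time = ln(2) / |r| = 0.69315 / 0.1057

doubling time ≈ 6.6 days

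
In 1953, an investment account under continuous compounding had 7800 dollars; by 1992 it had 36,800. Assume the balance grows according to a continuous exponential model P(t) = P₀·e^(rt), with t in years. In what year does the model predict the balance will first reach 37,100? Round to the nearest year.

year 1992

r = ln(36800/7800) / 39 = 1.55137/39 ≈ 0.039779 per year
t = ln(37100/7800) / r = 1.55949/0.039779 ≈ 39.2 years after 1953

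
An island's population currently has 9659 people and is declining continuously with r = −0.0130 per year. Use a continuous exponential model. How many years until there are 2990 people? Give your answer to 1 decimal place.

t ≈ 90.2 years

2990 = 9659 · e^(-0.013·t)
t = ln(2990/9659) / -0.013 = ln(0.30956) / -0.013 = -1.17262 / -0.013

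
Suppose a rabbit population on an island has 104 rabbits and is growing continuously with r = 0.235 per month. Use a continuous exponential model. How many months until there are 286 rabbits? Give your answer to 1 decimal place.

t ≈ 4.3 months

286 = 104 · e^(0.235·t)
t = ln(286/104) / 0.235 = ln(2.75) / 0.235 = 1.0116 / 0.235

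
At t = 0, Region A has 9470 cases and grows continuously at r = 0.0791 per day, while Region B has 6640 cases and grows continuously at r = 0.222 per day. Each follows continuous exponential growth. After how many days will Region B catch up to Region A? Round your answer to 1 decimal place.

9470·e^(0.0791t) = 6640·e^(0.222t)
9470/6640 = e^((0.222 − 0.0791)t) → ln(1.4262) = 0.1429·t
t = 0.35502 / 0.1429

t ≈ 2.5 days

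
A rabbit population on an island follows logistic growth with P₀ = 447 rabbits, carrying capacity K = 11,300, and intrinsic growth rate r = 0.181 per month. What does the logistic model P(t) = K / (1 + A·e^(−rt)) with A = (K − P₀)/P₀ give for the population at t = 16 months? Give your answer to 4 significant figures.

≈ 4,826 rabbits

A = (11300 − 447)/447 = 24.27964
P(16) = 11300 / (1 + 24.27964·e^(−0.181·16)) = 11300 / (1 + 24.27964·0.055244)
= 11300 / 2.3413 ≈ 4826.38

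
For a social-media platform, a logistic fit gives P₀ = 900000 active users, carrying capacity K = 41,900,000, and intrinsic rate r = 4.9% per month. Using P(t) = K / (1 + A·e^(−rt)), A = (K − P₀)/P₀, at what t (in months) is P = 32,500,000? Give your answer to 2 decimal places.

A = (41900000 − 900000)/900000 = 45.55556
32500000 = 41900000/(1 + 45.55556·e^(−0.049t)) → 1 + 45.55556·e^(−0.049t) = 1.28923
e^(−0.049t) = 0.006349 → t = ln(157.50591)/0.049 = 5.05946/0.049

t ≈ 103.25 months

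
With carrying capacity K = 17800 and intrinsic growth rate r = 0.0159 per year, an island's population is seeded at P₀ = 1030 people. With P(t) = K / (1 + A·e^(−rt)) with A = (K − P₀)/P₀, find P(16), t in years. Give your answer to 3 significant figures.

≈ 1,310 people

A = (17800 − 1030)/1030 = 16.28155
P(16) = 17800 / (1 + 16.28155·e^(−0.0159·16)) = 17800 / (1 + 16.28155·0.775382)
= 17800 / 13.62442 ≈ 1306.48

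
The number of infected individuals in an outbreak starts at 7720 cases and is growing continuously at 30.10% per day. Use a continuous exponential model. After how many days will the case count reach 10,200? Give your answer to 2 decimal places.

t ≈ 0.93 days

10200 = 7720 · e^(0.301·t)
t = ln(10200/7720) / 0.301 = ln(1.32124) / 0.301 = 0.27857 / 0.301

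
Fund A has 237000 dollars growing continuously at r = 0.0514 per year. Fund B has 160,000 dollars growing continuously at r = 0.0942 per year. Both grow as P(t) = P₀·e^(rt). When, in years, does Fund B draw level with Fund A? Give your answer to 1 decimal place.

t ≈ 9.2 years

237000·e^(0.0514t) = 160000·e^(0.0942t)
237000/160000 = e^((0.0942 − 0.0514)t) → ln(1.48125) = 0.0428·t
t = 0.39289 / 0.0428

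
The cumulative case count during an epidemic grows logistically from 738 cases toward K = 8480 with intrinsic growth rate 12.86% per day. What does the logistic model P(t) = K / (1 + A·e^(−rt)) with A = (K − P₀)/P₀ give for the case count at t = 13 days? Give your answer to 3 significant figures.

A = (8480 − 738)/738 = 10.49051
P(13) = 8480 / (1 + 10.49051·e^(−0.1286·13)) = 8480 / (1 + 10.49051·0.187909)
= 8480 / 2.97126 ≈ 2854.01

≈ 2,850 cases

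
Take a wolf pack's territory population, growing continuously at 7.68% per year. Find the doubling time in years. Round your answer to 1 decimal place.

doubling time = ln(2) / |r| = 0.69315 / 0.0768

doubling time ≈ 9.0 years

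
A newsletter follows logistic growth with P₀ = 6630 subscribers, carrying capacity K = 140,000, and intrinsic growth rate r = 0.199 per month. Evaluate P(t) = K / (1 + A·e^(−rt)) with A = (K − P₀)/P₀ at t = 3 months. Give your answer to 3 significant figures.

≈ 11,600 subscribers

A = (140000 − 6630)/6630 = 20.11614
P(3) = 140000 / (1 + 20.11614·e^(−0.199·3)) = 140000 / (1 + 20.11614·0.550461)
= 140000 / 12.07314 ≈ 11595.99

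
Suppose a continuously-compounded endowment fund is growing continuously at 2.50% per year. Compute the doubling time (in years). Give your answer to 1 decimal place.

doubling time ≈ 27.7 years

doubling time = ln(2) / |r| = 0.69315 / 0.025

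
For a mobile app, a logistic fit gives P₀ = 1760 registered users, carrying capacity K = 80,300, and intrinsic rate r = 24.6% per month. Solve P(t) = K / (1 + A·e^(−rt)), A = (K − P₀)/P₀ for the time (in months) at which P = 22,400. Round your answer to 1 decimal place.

t ≈ 11.6 months

A = (80300 − 1760)/1760 = 44.625
22400 = 80300/(1 + 44.625·e^(−0.246t)) → 1 + 44.625·e^(−0.246t) = 3.58482
e^(−0.246t) = 0.057923 → t = ln(17.26425)/0.246 = 2.84864/0.246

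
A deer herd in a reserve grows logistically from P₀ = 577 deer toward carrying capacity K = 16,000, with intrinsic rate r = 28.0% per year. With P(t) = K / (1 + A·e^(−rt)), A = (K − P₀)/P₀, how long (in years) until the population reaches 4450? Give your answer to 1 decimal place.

A = (16000 − 577)/577 = 26.72964
4450 = 16000/(1 + 26.72964·e^(−0.28t)) → 1 + 26.72964·e^(−0.28t) = 3.59551
e^(−0.28t) = 0.097102 → t = ln(10.29843)/0.28 = 2.33199/0.28

t ≈ 8.3 years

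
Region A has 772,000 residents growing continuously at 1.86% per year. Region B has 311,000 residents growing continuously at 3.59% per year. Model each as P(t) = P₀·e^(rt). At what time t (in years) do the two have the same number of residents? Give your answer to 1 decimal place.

772000·e^(0.0186t) = 311000·e^(0.0359t)
772000/311000 = e^((0.0359 − 0.0186)t) → ln(2.48232) = 0.0173·t
t = 0.90919 / 0.0173

t ≈ 52.6 years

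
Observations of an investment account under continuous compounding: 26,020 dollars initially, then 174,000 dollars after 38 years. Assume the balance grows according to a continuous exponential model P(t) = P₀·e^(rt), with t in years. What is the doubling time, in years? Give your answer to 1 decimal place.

r = ln(174000/26020) / 38 = ln(6.68716) / 38 ≈ 0.050005 per year
doubling time = ln 2 / |r| = 0.69315 / 0.050005

doubling time ≈ 13.9 years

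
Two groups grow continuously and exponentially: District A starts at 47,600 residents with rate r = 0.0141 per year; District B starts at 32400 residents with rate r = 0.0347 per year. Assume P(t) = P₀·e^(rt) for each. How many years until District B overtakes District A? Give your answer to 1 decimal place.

47600·e^(0.0141t) = 32400·e^(0.0347t)
47600/32400 = e^((0.0347 − 0.0141)t) → ln(1.46914) = 0.0206·t
t = 0.38467 / 0.0206

t ≈ 18.7 years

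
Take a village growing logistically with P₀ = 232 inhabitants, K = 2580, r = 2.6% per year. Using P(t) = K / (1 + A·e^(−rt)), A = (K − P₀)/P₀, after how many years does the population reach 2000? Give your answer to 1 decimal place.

t ≈ 136.6 years

A = (2580 − 232)/232 = 10.12069
2000 = 2580/(1 + 10.12069·e^(−0.026t)) → 1 + 10.12069·e^(−0.026t) = 1.29
e^(−0.026t) = 0.028654 → t = ln(34.89893)/0.026 = 3.55246/0.026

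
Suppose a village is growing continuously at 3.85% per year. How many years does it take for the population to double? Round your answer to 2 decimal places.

doubling time = ln(2) / |r| = 0.69315 / 0.0385

doubling time ≈ 18.00 years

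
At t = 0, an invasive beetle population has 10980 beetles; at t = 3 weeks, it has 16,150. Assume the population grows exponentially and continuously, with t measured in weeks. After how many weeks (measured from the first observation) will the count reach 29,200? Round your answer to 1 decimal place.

t ≈ 7.6 weeks

r = ln(16150/10980) / 3 ≈ 0.128615 per week
t = ln(29200/10980) / r = 0.97809 / 0.128615 ≈ 7.605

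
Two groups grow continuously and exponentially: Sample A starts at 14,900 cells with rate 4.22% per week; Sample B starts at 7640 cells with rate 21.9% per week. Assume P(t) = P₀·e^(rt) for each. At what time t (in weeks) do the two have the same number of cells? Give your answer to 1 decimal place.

14900·e^(0.0422t) = 7640·e^(0.219t)
14900/7640 = e^((0.219 − 0.0422)t) → ln(1.95026) = 0.1768·t
t = 0.66796 / 0.1768

t ≈ 3.8 weeks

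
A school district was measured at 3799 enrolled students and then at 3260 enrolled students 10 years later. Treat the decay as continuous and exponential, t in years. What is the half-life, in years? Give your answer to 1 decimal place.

r = ln(3260/3799) / 10 = ln(0.85812) / 10 ≈ -0.015301 per year
half-life = ln 2 / |r| = 0.69315 / 0.015301

half-life ≈ 45.3 years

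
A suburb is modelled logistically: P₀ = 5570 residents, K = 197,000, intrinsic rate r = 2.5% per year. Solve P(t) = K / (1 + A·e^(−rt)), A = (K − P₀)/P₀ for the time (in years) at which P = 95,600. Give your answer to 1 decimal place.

A = (197000 − 5570)/5570 = 34.36804
95600 = 197000/(1 + 34.36804·e^(−0.025t)) → 1 + 34.36804·e^(−0.025t) = 2.06067
e^(−0.025t) = 0.030862 → t = ln(32.40222)/0.025 = 3.47823/0.025

t ≈ 139.1 years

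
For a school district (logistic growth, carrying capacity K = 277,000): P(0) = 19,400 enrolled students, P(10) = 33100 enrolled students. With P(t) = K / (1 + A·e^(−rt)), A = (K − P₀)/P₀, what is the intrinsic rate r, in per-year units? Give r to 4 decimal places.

A = (277000 − 19400)/19400 = 13.27835
33100 = 277000/(1 + 13.27835·e^(−r·10)) → e^(−10r) = (8.36858 − 1)/13.27835 = 0.554932
r = −ln(0.554932)/10 = 0.58891/10

r ≈ 0.0589 per year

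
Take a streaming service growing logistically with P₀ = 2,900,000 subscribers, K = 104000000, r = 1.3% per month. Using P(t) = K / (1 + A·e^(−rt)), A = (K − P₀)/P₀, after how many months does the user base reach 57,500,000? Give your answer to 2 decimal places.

t ≈ 289.52 months

A = (104000000 − 2900000)/2900000 = 34.86207
57500000 = 104000000/(1 + 34.86207·e^(−0.013t)) → 1 + 34.86207·e^(−0.013t) = 1.8087
e^(−0.013t) = 0.023197 → t = ln(43.10901)/0.013 = 3.76373/0.013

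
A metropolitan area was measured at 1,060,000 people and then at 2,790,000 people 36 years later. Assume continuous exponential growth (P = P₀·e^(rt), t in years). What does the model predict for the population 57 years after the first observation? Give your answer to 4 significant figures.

≈ 4,907,000 people

r = ln(2790000/1060000) / 36 ≈ 0.026883 per year
P(57) = 1060000 · e^(0.026883·57) = 1060000 · 4.62884 ≈ 4906572.65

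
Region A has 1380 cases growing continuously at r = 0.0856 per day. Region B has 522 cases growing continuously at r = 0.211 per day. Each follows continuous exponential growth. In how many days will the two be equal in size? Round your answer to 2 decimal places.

t ≈ 7.75 days

1380·e^(0.0856t) = 522·e^(0.211t)
1380/522 = e^((0.211 − 0.0856)t) → ln(2.64368) = 0.1254·t
t = 0.97217 / 0.1254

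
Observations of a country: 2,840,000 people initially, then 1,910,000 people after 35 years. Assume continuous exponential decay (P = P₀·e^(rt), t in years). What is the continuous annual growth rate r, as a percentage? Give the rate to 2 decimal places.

1910000 = 2840000 · e^(r·35)
e^(35r) = 1910000/2840000 = 0.67254
r = ln(0.67254) / 35 = -0.3967 / 35

r ≈ -1.13% per year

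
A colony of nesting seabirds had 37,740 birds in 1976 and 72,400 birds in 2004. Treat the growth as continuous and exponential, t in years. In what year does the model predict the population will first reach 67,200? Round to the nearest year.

year 2001

r = ln(72400/37740) / 28 = 0.65149/28 ≈ 0.023267 per year
t = ln(67200/37740) / r = 0.57695/0.023267 ≈ 24.8 years after 1976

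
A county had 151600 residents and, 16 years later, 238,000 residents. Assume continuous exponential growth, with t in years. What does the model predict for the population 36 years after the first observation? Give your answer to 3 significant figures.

r = ln(238000/151600) / 16 ≈ 0.028189 per year
P(36) = 151600 · e^(0.028189·36) = 151600 · 2.75883 ≈ 418238.64

≈ 418,000 residents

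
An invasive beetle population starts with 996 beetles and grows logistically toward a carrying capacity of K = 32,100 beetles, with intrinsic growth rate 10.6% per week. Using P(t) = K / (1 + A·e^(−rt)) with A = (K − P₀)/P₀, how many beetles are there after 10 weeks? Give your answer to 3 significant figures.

A = (32100 − 996)/996 = 31.22892
P(10) = 32100 / (1 + 31.22892·e^(−0.106·10)) = 32100 / (1 + 31.22892·0.346456)
= 32100 / 11.81944 ≈ 2715.86

≈ 2,720 beetles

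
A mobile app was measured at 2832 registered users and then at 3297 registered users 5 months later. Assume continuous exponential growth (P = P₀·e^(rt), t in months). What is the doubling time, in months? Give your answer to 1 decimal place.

r = ln(3297/2832) / 5 = ln(1.16419) / 5 ≈ 0.030406 per month
doubling time = ln 2 / |r| = 0.69315 / 0.030406

doubling time ≈ 22.8 months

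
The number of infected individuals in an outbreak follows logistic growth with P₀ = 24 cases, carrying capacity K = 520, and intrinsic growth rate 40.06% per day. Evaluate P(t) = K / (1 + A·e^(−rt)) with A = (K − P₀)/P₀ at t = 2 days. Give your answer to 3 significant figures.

≈ 50.6 cases

A = (520 − 24)/24 = 20.66667
P(2) = 520 / (1 + 20.66667·e^(−0.4006·2)) = 520 / (1 + 20.66667·0.44879)
= 520 / 10.275 ≈ 50.61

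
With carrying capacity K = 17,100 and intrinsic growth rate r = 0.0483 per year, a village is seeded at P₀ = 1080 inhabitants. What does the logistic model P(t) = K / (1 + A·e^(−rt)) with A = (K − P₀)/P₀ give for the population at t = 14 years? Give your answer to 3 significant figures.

≈ 2,000 inhabitants

A = (17100 − 1080)/1080 = 14.83333
P(14) = 17100 / (1 + 14.83333·e^(−0.0483·14)) = 17100 / (1 + 14.83333·0.508546)
= 17100 / 8.54343 ≈ 2001.54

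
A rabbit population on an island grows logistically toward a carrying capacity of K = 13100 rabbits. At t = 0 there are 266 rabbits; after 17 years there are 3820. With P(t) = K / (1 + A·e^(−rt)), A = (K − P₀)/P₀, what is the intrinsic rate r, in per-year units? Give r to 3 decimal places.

A = (13100 − 266)/266 = 48.24812
3820 = 13100/(1 + 48.24812·e^(−r·17)) → e^(−17r) = (3.42932 − 1)/48.24812 = 0.050351
r = −ln(0.050351)/17 = 2.98875/17

r ≈ 0.176 per year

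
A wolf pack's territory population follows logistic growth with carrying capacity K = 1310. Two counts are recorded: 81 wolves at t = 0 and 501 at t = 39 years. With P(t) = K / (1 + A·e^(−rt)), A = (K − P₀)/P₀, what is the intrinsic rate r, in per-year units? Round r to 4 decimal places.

A = (1310 − 81)/81 = 15.17284
501 = 1310/(1 + 15.17284·e^(−r·39)) → e^(−39r) = (2.61477 − 1)/15.17284 = 0.106425
r = −ln(0.106425)/39 = 2.24031/39

r ≈ 0.0574 per year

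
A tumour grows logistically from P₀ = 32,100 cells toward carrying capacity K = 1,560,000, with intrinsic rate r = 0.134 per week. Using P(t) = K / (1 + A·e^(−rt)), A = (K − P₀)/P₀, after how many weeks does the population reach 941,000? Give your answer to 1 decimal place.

t ≈ 32.0 weeks

A = (1560000 − 32100)/32100 = 47.59813
941000 = 1560000/(1 + 47.59813·e^(−0.134t)) → 1 + 47.59813·e^(−0.134t) = 1.65781
e^(−0.134t) = 0.01382 → t = ln(72.35839)/0.134 = 4.28163/0.134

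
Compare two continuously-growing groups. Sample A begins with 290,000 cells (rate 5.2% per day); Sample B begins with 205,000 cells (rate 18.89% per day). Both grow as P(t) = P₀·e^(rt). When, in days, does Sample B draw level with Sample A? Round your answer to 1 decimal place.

t ≈ 2.5 days

290000·e^(0.052t) = 205000·e^(0.1889t)
290000/205000 = e^((0.1889 − 0.052)t) → ln(1.41463) = 0.1369·t
t = 0.34687 / 0.1369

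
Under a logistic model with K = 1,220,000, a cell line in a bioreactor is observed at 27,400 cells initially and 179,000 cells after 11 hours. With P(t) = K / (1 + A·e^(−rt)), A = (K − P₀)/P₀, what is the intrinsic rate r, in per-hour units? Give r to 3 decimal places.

r ≈ 0.183 per hour

A = (1220000 − 27400)/27400 = 43.52555
179000 = 1220000/(1 + 43.52555·e^(−r·11)) → e^(−11r) = (6.81564 − 1)/43.52555 = 0.133614
r = −ln(0.133614)/11 = 2.0128/11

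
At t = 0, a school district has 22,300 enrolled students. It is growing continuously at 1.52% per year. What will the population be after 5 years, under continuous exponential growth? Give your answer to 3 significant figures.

≈ 24,100 enrolled students

P(5) = 22300 · e^(0.0152·5) = 22300 · e^(0.076)
= 22300 · 1.07896 ≈ 24060.87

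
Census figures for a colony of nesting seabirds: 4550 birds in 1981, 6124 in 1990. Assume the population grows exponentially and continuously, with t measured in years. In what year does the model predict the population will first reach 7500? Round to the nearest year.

year 1996

r = ln(6124/4550) / 9 = 0.29709/9 ≈ 0.03301 per year
t = ln(7500/4550) / r = 0.49978/0.03301 ≈ 15.14 years after 1981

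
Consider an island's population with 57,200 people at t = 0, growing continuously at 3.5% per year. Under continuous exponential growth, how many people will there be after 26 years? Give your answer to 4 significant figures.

P(26) = 57200 · e^(0.035·26) = 57200 · e^(0.91)
= 57200 · 2.48432 ≈ 142103.25

≈ 142,100 people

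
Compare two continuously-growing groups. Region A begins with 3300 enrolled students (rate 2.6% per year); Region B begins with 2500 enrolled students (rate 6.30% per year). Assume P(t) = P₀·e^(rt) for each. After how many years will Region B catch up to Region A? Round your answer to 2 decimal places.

t ≈ 7.50 years

3300·e^(0.026t) = 2500·e^(0.063t)
3300/2500 = e^((0.063 − 0.026)t) → ln(1.32) = 0.037·t
t = 0.27763 / 0.037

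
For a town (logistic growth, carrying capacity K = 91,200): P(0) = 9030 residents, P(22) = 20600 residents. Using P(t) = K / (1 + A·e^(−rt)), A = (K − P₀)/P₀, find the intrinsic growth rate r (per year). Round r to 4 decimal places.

A = (91200 − 9030)/9030 = 9.09967
20600 = 91200/(1 + 9.09967·e^(−r·22)) → e^(−22r) = (4.42718 − 1)/9.09967 = 0.376627
r = −ln(0.376627)/22 = 0.9765/22

r ≈ 0.0444 per year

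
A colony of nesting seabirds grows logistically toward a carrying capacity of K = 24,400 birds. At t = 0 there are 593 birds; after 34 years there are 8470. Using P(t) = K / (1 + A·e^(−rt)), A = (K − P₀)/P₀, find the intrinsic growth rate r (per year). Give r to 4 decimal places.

A = (24400 − 593)/593 = 40.14671
8470 = 24400/(1 + 40.14671·e^(−r·34)) → e^(−34r) = (2.88076 − 1)/40.14671 = 0.046847
r = −ln(0.046847)/34 = 3.06087/34

r ≈ 0.0900 per year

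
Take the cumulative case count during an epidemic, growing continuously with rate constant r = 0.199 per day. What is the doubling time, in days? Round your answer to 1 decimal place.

doubling time ≈ 3.5 days

doubling time = ln(2) / |r| = 0.69315 / 0.199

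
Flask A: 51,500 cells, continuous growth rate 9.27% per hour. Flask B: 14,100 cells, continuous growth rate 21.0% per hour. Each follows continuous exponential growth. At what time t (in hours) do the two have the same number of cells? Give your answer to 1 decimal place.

t ≈ 11.0 hours

51500·e^(0.0927t) = 14100·e^(0.21t)
51500/14100 = e^((0.21 − 0.0927)t) → ln(3.65248) = 0.1173·t
t = 1.29541 / 0.1173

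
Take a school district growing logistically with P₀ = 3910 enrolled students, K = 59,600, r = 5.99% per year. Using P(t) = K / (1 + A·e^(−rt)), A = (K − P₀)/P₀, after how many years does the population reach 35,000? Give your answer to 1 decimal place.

A = (59600 − 3910)/3910 = 14.24297
35000 = 59600/(1 + 14.24297·e^(−0.0599t)) → 1 + 14.24297·e^(−0.0599t) = 1.70286
e^(−0.0599t) = 0.049348 → t = ln(20.26438)/0.0599 = 3.00886/0.0599

t ≈ 50.2 years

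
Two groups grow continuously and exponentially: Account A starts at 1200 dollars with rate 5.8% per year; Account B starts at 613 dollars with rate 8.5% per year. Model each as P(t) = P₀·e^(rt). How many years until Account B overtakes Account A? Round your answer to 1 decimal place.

t ≈ 24.9 years

1200·e^(0.058t) = 613·e^(0.085t)
1200/613 = e^((0.085 − 0.058)t) → ln(1.95759) = 0.027·t
t = 0.67171 / 0.027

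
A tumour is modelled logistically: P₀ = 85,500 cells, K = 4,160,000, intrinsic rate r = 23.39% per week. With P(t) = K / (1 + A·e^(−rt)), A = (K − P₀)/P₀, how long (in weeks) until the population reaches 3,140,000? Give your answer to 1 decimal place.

A = (4160000 − 85500)/85500 = 47.65497
3140000 = 4160000/(1 + 47.65497·e^(−0.2339t)) → 1 + 47.65497·e^(−0.2339t) = 1.32484
e^(−0.2339t) = 0.006817 → t = ln(146.70256)/0.2339 = 4.98841/0.2339

t ≈ 21.3 weeks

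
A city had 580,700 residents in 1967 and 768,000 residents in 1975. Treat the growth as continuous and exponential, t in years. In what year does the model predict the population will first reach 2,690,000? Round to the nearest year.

year 2011

r = ln(768000/580700) / 8 = 0.27956/8 ≈ 0.034944 per year
t = ln(2690000/580700) / r = 1.53306/0.034944 ≈ 43.87 years after 1967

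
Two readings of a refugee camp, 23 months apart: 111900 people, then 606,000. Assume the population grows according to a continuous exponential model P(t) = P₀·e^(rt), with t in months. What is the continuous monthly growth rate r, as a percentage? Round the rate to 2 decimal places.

606000 = 111900 · e^(r·23)
e^(23r) = 606000/111900 = 5.41555
r = ln(5.41555) / 23 = 1.68927 / 23

r ≈ 7.34% per month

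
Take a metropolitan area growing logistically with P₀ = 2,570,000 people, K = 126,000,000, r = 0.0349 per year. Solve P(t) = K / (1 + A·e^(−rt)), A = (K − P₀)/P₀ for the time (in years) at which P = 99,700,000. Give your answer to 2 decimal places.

t ≈ 149.12 years

A = (126000000 − 2570000)/2570000 = 48.02724
99700000 = 126000000/(1 + 48.02724·e^(−0.0349t)) → 1 + 48.02724·e^(−0.0349t) = 1.26379
e^(−0.0349t) = 0.005493 → t = ln(182.06523)/0.0349 = 5.20437/0.0349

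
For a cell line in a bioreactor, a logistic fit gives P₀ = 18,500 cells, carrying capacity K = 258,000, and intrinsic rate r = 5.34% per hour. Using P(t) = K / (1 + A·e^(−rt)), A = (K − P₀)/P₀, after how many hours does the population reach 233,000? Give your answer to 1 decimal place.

A = (258000 − 18500)/18500 = 12.94595
233000 = 258000/(1 + 12.94595·e^(−0.0534t)) → 1 + 12.94595·e^(−0.0534t) = 1.1073
e^(−0.0534t) = 0.008288 → t = ln(120.65622)/0.0534 = 4.79295/0.0534

t ≈ 89.8 hours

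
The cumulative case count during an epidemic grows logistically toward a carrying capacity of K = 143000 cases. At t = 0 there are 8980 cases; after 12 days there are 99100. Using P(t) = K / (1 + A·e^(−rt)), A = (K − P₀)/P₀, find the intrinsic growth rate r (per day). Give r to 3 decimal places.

r ≈ 0.293 per day

A = (143000 − 8980)/8980 = 14.92428
99100 = 143000/(1 + 14.92428·e^(−r·12)) → e^(−12r) = (1.44299 − 1)/14.92428 = 0.029682
r = −ln(0.029682)/12 = 3.5172/12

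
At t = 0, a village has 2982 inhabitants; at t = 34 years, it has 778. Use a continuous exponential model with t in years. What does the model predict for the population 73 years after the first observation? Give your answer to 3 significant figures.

r = ln(778/2982) / 34 ≈ -0.039518 per year
P(73) = 2982 · e^(-0.039518·73) = 2982 · 0.05586 ≈ 166.59

≈ 167 inhabitants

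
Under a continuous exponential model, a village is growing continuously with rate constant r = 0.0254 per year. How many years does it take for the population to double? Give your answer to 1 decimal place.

doubling time ≈ 27.3 years

doubling time = ln(2) / |r| = 0.69315 / 0.0254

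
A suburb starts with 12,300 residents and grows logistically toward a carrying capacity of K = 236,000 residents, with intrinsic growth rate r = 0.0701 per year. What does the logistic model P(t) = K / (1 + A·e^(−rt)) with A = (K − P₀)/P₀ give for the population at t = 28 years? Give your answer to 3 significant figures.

≈ 66,400 residents

A = (236000 − 12300)/12300 = 18.18699
P(28) = 236000 / (1 + 18.18699·e^(−0.0701·28)) = 236000 / (1 + 18.18699·0.140465)
= 236000 / 3.55463 ≈ 66392.32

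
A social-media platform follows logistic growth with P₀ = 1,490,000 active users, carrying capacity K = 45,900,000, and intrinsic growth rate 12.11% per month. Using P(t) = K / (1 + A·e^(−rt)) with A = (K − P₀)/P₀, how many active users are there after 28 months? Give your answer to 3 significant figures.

A = (45900000 − 1490000)/1490000 = 29.80537
P(28) = 45900000 / (1 + 29.80537·e^(−0.1211·28)) = 45900000 / (1 + 29.80537·0.033682)
= 45900000 / 2.0039 ≈ 22905378.95

≈ 22,900,000 active users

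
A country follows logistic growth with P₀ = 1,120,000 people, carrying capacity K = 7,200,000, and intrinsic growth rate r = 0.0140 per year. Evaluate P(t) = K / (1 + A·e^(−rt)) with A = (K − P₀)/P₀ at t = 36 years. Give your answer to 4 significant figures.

A = (7200000 − 1120000)/1120000 = 5.42857
P(36) = 7200000 / (1 + 5.42857·e^(−0.014·36)) = 7200000 / (1 + 5.42857·0.604109)
= 7200000 / 4.27945 ≈ 1682458.83

≈ 1,682,000 people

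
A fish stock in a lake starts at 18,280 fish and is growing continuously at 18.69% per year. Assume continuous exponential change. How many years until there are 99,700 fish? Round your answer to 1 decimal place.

99700 = 18280 · e^(0.1869·t)
t = ln(99700/18280) / 0.1869 = ln(5.45405) / 0.1869 = 1.69636 / 0.1869

t ≈ 9.1 years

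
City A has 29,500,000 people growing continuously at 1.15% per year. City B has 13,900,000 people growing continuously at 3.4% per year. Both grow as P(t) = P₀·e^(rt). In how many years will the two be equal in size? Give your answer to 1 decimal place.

29500000·e^(0.0115t) = 13900000·e^(0.034t)
29500000/13900000 = e^((0.034 − 0.0115)t) → ln(2.1223) = 0.0225·t
t = 0.7525 / 0.0225

t ≈ 33.4 years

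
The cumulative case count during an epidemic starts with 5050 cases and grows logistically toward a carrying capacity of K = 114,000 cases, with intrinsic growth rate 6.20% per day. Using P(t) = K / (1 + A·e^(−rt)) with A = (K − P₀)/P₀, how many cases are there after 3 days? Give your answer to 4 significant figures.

≈ 6,028 cases

A = (114000 − 5050)/5050 = 21.57426
P(3) = 114000 / (1 + 21.57426·e^(−0.062·3)) = 114000 / (1 + 21.57426·0.830274)
= 114000 / 18.91254 ≈ 6027.75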